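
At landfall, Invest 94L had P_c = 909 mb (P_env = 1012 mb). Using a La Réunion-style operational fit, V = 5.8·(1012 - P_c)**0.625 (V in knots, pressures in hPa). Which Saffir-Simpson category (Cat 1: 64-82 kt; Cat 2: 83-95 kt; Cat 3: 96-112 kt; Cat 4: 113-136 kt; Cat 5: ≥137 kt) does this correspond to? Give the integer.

ΔP = 1012 − 909 = 103 mb.
V ≈ 5.8 × 103^0.625 = 5.8 × 18.11 ≈ 105 kt.
105 kt falls in the Category 3 band.

3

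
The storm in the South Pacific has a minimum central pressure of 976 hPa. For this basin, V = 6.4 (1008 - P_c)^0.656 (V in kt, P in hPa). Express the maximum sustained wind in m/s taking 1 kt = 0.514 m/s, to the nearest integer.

32 m/s

ΔP = 1008 − 976 = 32 hPa.
V ≈ 6.4 × 32^0.656 = 6.4 × 9.714 ≈ 62.167 kt.
62.167 × 0.514 ≈ 31.95 m/s → 32 m/s.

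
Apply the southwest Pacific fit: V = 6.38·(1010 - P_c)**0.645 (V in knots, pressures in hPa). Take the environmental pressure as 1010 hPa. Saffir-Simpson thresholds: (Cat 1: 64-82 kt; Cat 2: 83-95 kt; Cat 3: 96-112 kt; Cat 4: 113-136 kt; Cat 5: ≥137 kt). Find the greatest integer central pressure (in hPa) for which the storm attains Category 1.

974 hPa

Category 1 begins at V = 64 kt.
Required ΔP = (64/6.38)^(1/0.645) = 10.031^1.550 ≈ 35.69 hPa.
P_c ≤ 1010 − 35.69 = 974.31, so the highest integer P_c is 974 hPa.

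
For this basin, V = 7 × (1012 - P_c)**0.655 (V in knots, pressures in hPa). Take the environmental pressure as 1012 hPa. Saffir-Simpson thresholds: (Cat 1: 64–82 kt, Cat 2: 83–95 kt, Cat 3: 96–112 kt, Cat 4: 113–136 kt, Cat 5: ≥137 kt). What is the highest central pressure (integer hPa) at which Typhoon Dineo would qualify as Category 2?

Category 2 begins at V = 83 kt.
Required ΔP = (83/7)^(1/0.655) = 11.857^1.527 ≈ 43.62 hPa.
P_c ≤ 1012 − 43.62 = 968.38, so the highest integer P_c is 968 hPa.

968 hPa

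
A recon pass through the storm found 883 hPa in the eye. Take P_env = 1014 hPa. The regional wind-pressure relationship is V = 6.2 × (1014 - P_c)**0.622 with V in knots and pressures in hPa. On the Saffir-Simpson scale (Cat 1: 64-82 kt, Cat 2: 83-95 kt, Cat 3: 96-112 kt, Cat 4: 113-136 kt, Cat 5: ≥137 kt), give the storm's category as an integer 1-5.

ΔP = 1014 − 883 = 131 hPa.
V ≈ 6.2 × 131^0.622 = 6.2 × 20.75 ≈ 129 kt.
129 kt falls in the Category 4 band.

4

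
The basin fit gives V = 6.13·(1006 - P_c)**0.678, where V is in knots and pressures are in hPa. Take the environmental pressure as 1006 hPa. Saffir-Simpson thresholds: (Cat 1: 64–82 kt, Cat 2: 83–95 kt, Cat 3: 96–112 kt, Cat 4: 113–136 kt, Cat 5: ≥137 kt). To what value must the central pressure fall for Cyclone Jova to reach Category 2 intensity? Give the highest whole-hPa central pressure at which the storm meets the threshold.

959 hPa

Category 2 begins at V = 83 kt.
Required ΔP = (83/6.13)^(1/0.678) = 13.540^1.475 ≈ 46.67 hPa.
P_c ≤ 1006 − 46.67 = 959.33, so the highest integer P_c is 959 hPa.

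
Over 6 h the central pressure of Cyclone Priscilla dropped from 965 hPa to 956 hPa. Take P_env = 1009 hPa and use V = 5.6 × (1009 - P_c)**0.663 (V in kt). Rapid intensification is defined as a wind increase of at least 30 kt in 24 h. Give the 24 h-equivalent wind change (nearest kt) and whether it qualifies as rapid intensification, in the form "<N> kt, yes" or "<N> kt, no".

V₁: ΔP = 44, V ≈ 5.6 × 44^0.663 ≈ 68.83 kt.
V₂: ΔP = 53, V ≈ 5.6 × 53^0.663 ≈ 77.87 kt.
ΔV over 6 h = 9.04 kt → 24 h equivalent = 9.04 × 24/6 ≈ 36.16 kt.
36 kt ≥ 30 kt ⇒ rapid intensification.

36 kt, yes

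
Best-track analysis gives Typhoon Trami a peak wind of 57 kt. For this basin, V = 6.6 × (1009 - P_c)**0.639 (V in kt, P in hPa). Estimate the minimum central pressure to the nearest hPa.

980 hPa

ΔP = (V / 6.6)^(1/0.639) = (57/6.6)^1.565.
57/6.6 = 8.636; 8.636^1.565 ≈ 29.19 hPa.
P_c = 1009 − 29.19 = 979.81 ≈ 980 hPa.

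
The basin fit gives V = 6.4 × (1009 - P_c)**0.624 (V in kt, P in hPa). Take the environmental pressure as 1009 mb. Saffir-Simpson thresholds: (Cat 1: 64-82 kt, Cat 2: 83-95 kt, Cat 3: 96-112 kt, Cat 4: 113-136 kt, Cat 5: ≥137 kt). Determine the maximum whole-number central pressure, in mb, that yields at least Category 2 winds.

948 mb

Category 2 begins at V = 83 kt.
Required ΔP = (83/6.4)^(1/0.624) = 12.969^1.603 ≈ 60.74 mb.
P_c ≤ 1009 − 60.74 = 948.26, so the highest integer P_c is 948 mb.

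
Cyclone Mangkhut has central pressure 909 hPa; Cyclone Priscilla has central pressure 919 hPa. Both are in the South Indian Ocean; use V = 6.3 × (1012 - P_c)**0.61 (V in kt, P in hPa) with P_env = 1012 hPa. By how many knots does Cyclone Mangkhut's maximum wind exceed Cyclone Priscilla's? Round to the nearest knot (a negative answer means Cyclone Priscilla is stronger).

Cyclone Mangkhut: ΔP = 103; V ≈ 6.3 × 103^0.61 ≈ 106.46 kt.
Cyclone Priscilla: ΔP = 93; V ≈ 6.3 × 93^0.61 ≈ 100.03 kt.
Difference ≈ 106.46 − 100.03 = 6.43 → 6 kt.

6 kt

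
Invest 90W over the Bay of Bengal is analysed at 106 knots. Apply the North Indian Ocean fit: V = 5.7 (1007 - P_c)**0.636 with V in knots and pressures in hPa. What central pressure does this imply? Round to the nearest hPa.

ΔP = (V / 5.7)^(1/0.636) = (106/5.7)^1.572.
106/5.7 = 18.596; 18.596^1.572 ≈ 99.07 hPa.
P_c = 1007 − 99.07 = 907.93 ≈ 908 hPa.

908 hPa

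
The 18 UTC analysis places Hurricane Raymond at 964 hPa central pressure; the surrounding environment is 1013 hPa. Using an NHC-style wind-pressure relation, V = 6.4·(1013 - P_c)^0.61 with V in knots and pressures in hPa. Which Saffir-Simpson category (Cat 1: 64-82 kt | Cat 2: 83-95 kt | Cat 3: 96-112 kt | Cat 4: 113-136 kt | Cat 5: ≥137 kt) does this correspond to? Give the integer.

1

ΔP = 1013 − 964 = 49 hPa.
V ≈ 6.4 × 49^0.61 = 6.4 × 10.74 ≈ 69 kt.
69 kt falls in the Category 1 band.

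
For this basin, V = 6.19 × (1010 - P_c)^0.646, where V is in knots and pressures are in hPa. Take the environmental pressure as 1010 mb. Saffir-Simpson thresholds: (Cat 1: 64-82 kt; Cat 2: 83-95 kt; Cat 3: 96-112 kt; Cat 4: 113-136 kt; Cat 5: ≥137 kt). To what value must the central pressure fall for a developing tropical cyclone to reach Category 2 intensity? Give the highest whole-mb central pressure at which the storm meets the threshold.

Category 2 begins at V = 83 kt.
Required ΔP = (83/6.19)^(1/0.646) = 13.409^1.548 ≈ 55.61 mb.
P_c ≤ 1010 − 55.61 = 954.39, so the highest integer P_c is 954 mb.

954 mb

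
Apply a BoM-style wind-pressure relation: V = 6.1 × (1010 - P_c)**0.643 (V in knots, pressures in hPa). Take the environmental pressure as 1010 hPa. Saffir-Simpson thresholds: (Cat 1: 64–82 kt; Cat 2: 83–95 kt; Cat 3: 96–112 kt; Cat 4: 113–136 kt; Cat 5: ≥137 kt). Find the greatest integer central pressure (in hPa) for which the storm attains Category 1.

Category 1 begins at V = 64 kt.
Required ΔP = (64/6.1)^(1/0.643) = 10.492^1.555 ≈ 38.69 hPa.
P_c ≤ 1010 − 38.69 = 971.31, so the highest integer P_c is 971 hPa.

971 hPa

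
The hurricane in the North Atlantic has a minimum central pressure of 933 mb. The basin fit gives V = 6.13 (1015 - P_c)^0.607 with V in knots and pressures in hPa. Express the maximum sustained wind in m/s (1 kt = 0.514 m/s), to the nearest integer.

ΔP = 1015 − 933 = 82 mb.
V ≈ 6.13 × 82^0.607 = 6.13 × 14.511 ≈ 88.950 kt.
88.950 × 0.514 ≈ 45.72 m/s → 46 m/s.

46 m/s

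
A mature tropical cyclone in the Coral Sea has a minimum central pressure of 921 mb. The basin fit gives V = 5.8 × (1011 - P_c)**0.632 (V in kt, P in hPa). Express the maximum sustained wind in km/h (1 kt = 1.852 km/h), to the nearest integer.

185 km/h

ΔP = 1011 − 921 = 90 mb.
V ≈ 5.8 × 90^0.632 = 5.8 × 17.182 ≈ 99.657 kt.
99.657 × 1.852 ≈ 184.57 km/h → 185 km/h.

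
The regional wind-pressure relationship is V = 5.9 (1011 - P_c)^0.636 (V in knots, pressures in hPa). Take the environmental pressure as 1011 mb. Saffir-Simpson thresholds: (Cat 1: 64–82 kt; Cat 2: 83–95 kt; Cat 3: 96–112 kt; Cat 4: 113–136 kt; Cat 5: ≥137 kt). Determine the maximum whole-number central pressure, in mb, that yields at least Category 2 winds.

947 mb

Category 2 begins at V = 83 kt.
Required ΔP = (83/5.9)^(1/0.636) = 14.068^1.572 ≈ 63.88 mb.
P_c ≤ 1011 − 63.88 = 947.12, so the highest integer P_c is 947 mb.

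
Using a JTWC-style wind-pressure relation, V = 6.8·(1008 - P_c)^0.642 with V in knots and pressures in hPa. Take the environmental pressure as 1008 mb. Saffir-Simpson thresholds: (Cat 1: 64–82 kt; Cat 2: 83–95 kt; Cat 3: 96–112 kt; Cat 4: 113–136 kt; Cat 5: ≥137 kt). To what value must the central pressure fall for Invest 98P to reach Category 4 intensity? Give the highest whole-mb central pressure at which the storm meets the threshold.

928 mb

Category 4 begins at V = 113 kt.
Required ΔP = (113/6.8)^(1/0.642) = 16.618^1.558 ≈ 79.65 mb.
P_c ≤ 1008 − 79.65 = 928.35, so the highest integer P_c is 928 mb.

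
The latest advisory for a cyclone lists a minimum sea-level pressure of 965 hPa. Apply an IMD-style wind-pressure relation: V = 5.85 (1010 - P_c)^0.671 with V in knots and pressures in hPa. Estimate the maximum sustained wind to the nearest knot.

75 kt

ΔP = 1010 − 965 = 45 hPa.
45^0.671 ≈ 12.862.
V ≈ 5.85 × 12.862 ≈ 75.2 kt.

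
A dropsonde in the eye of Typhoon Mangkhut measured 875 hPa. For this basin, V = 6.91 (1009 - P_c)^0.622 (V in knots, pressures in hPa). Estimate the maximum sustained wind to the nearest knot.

145 kt

ΔP = 1009 − 875 = 134 hPa.
134^0.622 ≈ 21.041.
V ≈ 6.91 × 21.041 ≈ 145.4 kt.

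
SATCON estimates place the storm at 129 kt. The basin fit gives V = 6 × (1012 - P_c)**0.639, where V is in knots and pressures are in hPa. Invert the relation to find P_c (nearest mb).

ΔP = (V / 6)^(1/0.639) = (129/6)^1.565.
129/6 = 21.500; 21.500^1.565 ≈ 121.67 mb.
P_c = 1012 − 121.67 = 890.33 ≈ 890 mb.

890 mb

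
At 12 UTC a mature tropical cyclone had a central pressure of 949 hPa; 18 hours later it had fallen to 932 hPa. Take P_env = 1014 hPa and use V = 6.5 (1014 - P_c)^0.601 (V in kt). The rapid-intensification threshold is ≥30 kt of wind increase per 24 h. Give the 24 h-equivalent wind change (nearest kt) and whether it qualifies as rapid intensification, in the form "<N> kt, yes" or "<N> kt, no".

16 kt, no

V₁: ΔP = 65, V ≈ 6.5 × 65^0.601 ≈ 79.89 kt.
V₂: ΔP = 82, V ≈ 6.5 × 82^0.601 ≈ 91.86 kt.
ΔV over 18 h = 11.97 kt → 24 h equivalent = 11.97 × 24/18 ≈ 15.96 kt.
16 kt < 30 kt ⇒ not rapid intensification.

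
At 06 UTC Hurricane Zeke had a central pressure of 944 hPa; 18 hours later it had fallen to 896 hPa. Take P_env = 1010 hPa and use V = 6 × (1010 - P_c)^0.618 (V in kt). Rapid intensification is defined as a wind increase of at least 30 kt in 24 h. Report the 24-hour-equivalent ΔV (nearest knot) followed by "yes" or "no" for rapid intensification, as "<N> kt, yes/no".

43 kt, yes

V₁: ΔP = 66, V ≈ 6 × 66^0.618 ≈ 79.92 kt.
V₂: ΔP = 114, V ≈ 6 × 114^0.618 ≈ 112.03 kt.
ΔV over 18 h = 32.11 kt → 24 h equivalent = 32.11 × 24/18 ≈ 42.81 kt.
43 kt ≥ 30 kt ⇒ rapid intensification.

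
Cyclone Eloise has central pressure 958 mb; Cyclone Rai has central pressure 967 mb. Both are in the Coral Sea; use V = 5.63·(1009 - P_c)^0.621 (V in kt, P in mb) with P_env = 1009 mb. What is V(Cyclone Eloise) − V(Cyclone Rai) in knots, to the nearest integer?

7 kt

Cyclone Eloise: ΔP = 51; V ≈ 5.63 × 51^0.621 ≈ 64.70 kt.
Cyclone Rai: ΔP = 42; V ≈ 5.63 × 42^0.621 ≈ 57.35 kt.
Difference ≈ 64.70 − 57.35 = 7.35 → 7 kt.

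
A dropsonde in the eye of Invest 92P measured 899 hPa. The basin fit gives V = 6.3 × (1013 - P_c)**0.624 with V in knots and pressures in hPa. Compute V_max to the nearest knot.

ΔP = 1013 − 899 = 114 hPa.
114^0.624 ≈ 19.209.
V ≈ 6.3 × 19.209 ≈ 121.0 kt.

121 kt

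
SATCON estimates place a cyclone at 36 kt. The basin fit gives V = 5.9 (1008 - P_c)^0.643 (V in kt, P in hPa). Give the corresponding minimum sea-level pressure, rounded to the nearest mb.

991 mb

ΔP = (V / 5.9)^(1/0.643) = (36/5.9)^1.555.
36/5.9 = 6.102; 6.102^1.555 ≈ 16.65 mb.
P_c = 1008 − 16.65 = 991.35 ≈ 991 mb.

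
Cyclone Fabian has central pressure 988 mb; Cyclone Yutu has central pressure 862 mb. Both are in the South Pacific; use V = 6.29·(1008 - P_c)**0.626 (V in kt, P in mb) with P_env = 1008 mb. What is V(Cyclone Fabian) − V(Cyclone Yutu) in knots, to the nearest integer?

-101 kt

Cyclone Fabian: ΔP = 20; V ≈ 6.29 × 20^0.626 ≈ 41.03 kt.
Cyclone Yutu: ΔP = 146; V ≈ 6.29 × 146^0.626 ≈ 142.41 kt.
Difference ≈ 41.03 − 142.41 = -101.38 → -101 kt.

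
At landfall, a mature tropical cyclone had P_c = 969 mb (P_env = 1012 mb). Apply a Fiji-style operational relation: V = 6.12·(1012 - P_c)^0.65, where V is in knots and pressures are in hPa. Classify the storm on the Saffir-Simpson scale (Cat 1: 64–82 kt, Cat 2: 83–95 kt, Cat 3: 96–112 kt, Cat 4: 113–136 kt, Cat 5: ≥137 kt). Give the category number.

1

ΔP = 1012 − 969 = 43 mb.
V ≈ 6.12 × 43^0.65 = 6.12 × 11.53 ≈ 71 kt.
71 kt falls in the Category 1 band.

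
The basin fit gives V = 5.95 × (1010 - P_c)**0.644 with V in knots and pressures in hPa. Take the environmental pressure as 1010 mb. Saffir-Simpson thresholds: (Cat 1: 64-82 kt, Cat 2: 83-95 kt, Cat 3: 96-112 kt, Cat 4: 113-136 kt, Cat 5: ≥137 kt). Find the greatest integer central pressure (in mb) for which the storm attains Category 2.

Category 2 begins at V = 83 kt.
Required ΔP = (83/5.95)^(1/0.644) = 13.950^1.553 ≈ 59.88 mb.
P_c ≤ 1010 − 59.88 = 950.12, so the highest integer P_c is 950 mb.

950 mb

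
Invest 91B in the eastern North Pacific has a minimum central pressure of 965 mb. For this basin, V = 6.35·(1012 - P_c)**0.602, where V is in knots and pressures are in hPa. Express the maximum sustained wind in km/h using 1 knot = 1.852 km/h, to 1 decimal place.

119.4 km/h

ΔP = 1012 − 965 = 47 mb.
V ≈ 6.35 × 47^0.602 = 6.35 × 10.153 ≈ 64.473 kt.
64.473 × 1.852 ≈ 119.40 km/h → 119.4 km/h.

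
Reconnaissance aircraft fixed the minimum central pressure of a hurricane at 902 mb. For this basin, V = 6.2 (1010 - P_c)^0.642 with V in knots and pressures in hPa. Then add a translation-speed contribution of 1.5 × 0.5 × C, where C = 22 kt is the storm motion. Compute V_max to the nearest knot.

142 kt

ΔP = 1010 − 902 = 108 mb.
108^0.642 ≈ 20.205.
V ≈ 6.2 × 20.205 ≈ 125.3 kt.
Translation term: 1.5 × 0.5 × 22 = 16.5 kt.
Corrected V ≈ 141.8 kt → 142 kt.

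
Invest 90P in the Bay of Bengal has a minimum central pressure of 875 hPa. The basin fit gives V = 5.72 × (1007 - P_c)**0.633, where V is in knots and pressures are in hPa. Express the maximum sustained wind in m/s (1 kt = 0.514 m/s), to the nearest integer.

ΔP = 1007 − 875 = 132 hPa.
V ≈ 5.72 × 132^0.633 = 5.72 × 21.995 ≈ 125.811 kt.
125.811 × 0.514 ≈ 64.67 m/s → 65 m/s.

65 m/s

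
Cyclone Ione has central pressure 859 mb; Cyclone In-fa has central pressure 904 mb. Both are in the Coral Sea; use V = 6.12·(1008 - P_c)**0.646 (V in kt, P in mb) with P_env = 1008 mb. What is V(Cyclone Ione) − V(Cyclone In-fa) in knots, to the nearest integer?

Cyclone Ione: ΔP = 149; V ≈ 6.12 × 149^0.646 ≈ 155.11 kt.
Cyclone In-fa: ΔP = 104; V ≈ 6.12 × 104^0.646 ≈ 122.96 kt.
Difference ≈ 155.11 − 122.96 = 32.15 → 32 kt.

32 kt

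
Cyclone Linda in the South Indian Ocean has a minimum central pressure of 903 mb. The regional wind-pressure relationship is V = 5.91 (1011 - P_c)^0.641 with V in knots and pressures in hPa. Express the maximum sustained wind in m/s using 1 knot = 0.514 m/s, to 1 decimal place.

61.1 m/s

ΔP = 1011 − 903 = 108 mb.
V ≈ 5.91 × 108^0.641 = 5.91 × 20.111 ≈ 118.854 kt.
118.854 × 0.514 ≈ 61.09 m/s → 61.1 m/s.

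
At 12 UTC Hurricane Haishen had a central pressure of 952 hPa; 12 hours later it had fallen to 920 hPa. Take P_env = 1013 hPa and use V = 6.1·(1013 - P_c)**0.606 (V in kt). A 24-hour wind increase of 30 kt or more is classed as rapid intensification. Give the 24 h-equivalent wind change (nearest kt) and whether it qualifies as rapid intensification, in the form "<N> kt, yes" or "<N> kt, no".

43 kt, yes

V₁: ΔP = 61, V ≈ 6.1 × 61^0.606 ≈ 73.66 kt.
V₂: ΔP = 93, V ≈ 6.1 × 93^0.606 ≈ 95.11 kt.
ΔV over 12 h = 21.45 kt → 24 h equivalent = 21.45 × 24/12 ≈ 42.90 kt.
43 kt ≥ 30 kt ⇒ rapid intensification.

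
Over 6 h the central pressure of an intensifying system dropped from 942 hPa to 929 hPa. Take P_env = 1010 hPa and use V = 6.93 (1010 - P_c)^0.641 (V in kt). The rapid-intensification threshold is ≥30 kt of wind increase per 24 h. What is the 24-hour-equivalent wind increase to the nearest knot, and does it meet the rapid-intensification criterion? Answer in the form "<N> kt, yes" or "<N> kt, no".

49 kt, yes

V₁: ΔP = 68, V ≈ 6.93 × 68^0.641 ≈ 103.60 kt.
V₂: ΔP = 81, V ≈ 6.93 × 81^0.641 ≈ 115.90 kt.
ΔV over 6 h = 12.30 kt → 24 h equivalent = 12.30 × 24/6 ≈ 49.20 kt.
49 kt ≥ 30 kt ⇒ rapid intensification.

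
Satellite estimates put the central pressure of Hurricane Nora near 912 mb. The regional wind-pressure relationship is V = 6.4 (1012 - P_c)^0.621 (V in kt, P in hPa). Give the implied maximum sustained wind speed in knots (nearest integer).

ΔP = 1012 − 912 = 100 mb.
100^0.621 ≈ 17.458.
V ≈ 6.4 × 17.458 ≈ 111.7 kt.

112 kt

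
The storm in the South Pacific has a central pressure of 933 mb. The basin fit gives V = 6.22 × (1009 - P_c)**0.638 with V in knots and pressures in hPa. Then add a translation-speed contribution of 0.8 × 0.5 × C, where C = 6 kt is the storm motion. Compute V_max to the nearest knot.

101 kt

ΔP = 1009 − 933 = 76 mb.
76^0.638 ≈ 15.847.
V ≈ 6.22 × 15.847 ≈ 98.6 kt.
Translation term: 0.8 × 0.5 × 6 = 2.4 kt.
Corrected V ≈ 101 kt → 101 kt.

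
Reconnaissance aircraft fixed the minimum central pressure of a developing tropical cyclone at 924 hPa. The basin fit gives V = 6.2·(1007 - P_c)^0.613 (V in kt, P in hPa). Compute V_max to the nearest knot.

ΔP = 1007 − 924 = 83 hPa.
83^0.613 ≈ 15.010.
V ≈ 6.2 × 15.010 ≈ 93.1 kt.

93 kt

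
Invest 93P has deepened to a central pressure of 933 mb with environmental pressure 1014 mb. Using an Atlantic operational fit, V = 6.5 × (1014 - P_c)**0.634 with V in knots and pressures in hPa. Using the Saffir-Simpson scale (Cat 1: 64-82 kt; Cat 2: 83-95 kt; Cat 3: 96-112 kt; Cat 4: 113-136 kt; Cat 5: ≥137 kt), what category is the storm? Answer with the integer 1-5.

ΔP = 1014 − 933 = 81 mb.
V ≈ 6.5 × 81^0.634 = 6.5 × 16.22 ≈ 105 kt.
105 kt falls in the Category 3 band.

3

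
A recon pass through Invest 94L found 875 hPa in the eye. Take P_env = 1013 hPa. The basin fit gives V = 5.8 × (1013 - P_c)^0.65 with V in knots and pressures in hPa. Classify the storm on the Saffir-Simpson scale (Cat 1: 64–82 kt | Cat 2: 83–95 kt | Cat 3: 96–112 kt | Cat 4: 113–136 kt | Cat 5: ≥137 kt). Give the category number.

5

ΔP = 1013 − 875 = 138 hPa.
V ≈ 5.8 × 138^0.65 = 5.8 × 24.60 ≈ 143 kt.
143 kt falls in the Category 5 band.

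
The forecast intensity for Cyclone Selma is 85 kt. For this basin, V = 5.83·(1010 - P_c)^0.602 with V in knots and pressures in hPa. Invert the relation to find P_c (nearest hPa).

924 hPa

ΔP = (V / 5.83)^(1/0.602) = (85/5.83)^1.661.
85/5.83 = 14.580; 14.580^1.661 ≈ 85.73 hPa.
P_c = 1010 − 85.73 = 924.27 ≈ 924 hPa.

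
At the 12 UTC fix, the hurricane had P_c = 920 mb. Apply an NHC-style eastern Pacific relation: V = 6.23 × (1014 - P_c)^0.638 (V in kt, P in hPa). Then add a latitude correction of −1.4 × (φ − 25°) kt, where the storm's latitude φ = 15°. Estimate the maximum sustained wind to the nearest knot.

127 kt

ΔP = 1014 − 920 = 94 mb.
94^0.638 ≈ 18.149.
V ≈ 6.23 × 18.149 ≈ 113.1 kt.
Latitude correction: −1.4 × (15 − 25) = 14 kt.
Corrected V ≈ 127.1 kt → 127 kt.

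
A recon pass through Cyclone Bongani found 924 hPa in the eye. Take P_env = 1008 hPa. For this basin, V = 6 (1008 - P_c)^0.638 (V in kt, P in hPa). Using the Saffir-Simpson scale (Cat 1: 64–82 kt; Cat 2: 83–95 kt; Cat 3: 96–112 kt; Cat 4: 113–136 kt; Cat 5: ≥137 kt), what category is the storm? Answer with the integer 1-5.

ΔP = 1008 − 924 = 84 hPa.
V ≈ 6 × 84^0.638 = 6 × 16.89 ≈ 101 kt.
101 kt falls in the Category 3 band.

3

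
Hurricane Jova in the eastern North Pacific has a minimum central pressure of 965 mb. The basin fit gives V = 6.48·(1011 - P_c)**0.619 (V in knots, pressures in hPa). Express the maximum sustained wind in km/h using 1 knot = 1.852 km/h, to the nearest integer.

128 km/h

ΔP = 1011 − 965 = 46 mb.
V ≈ 6.48 × 46^0.619 = 6.48 × 10.697 ≈ 69.314 kt.
69.314 × 1.852 ≈ 128.37 km/h → 128 km/h.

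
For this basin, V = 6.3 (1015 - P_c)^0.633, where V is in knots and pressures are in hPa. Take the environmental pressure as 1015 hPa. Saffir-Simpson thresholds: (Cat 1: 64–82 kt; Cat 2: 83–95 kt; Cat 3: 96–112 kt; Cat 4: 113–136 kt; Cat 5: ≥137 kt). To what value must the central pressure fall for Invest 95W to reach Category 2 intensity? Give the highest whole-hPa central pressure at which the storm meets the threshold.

Category 2 begins at V = 83 kt.
Required ΔP = (83/6.3)^(1/0.633) = 13.175^1.580 ≈ 58.74 hPa.
P_c ≤ 1015 − 58.74 = 956.26, so the highest integer P_c is 956 hPa.

956 hPa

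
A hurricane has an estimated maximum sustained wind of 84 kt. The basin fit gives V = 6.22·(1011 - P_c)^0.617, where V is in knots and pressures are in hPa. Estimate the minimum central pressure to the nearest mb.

943 mb

ΔP = (V / 6.22)^(1/0.617) = (84/6.22)^1.621.
84/6.22 = 13.505; 13.505^1.621 ≈ 67.96 mb.
P_c = 1011 − 67.96 = 943.04 ≈ 943 mb.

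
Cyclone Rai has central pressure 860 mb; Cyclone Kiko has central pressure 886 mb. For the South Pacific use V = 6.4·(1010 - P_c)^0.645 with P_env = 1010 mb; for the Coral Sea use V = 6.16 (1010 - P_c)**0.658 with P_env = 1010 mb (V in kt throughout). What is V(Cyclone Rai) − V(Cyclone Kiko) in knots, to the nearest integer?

Cyclone Rai: ΔP = 150; V ≈ 6.4 × 150^0.645 ≈ 162.09 kt.
Cyclone Kiko: ΔP = 124; V ≈ 6.16 × 124^0.658 ≈ 146.91 kt.
Difference ≈ 162.09 − 146.91 = 15.18 → 15 kt.

15 kt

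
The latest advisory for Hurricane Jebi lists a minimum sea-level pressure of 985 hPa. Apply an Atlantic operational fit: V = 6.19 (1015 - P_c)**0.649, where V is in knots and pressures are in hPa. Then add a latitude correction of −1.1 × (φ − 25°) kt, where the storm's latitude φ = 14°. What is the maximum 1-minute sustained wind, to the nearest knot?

68 kt

ΔP = 1015 − 985 = 30 hPa.
30^0.649 ≈ 9.092.
V ≈ 6.19 × 9.092 ≈ 56.3 kt.
Latitude correction: −1.1 × (14 − 25) = 12.1 kt.
Corrected V ≈ 68.4 kt → 68 kt.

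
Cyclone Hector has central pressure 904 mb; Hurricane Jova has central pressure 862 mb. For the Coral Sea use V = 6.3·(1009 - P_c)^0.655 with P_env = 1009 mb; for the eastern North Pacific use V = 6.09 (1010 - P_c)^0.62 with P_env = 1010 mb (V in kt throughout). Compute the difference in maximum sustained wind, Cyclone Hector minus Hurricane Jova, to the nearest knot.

Cyclone Hector: ΔP = 105; V ≈ 6.3 × 105^0.655 ≈ 132.81 kt.
Hurricane Jova: ΔP = 148; V ≈ 6.09 × 148^0.62 ≈ 134.95 kt.
Difference ≈ 132.81 − 134.95 = -2.14 → -2 kt.

-2 kt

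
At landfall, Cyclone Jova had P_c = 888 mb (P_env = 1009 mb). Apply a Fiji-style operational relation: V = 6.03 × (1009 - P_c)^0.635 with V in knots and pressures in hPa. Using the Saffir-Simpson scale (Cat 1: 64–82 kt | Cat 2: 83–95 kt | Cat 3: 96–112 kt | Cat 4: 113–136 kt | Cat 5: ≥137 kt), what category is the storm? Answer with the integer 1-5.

ΔP = 1009 − 888 = 121 mb.
V ≈ 6.03 × 121^0.635 = 6.03 × 21.02 ≈ 127 kt.
127 kt falls in the Category 4 band.

4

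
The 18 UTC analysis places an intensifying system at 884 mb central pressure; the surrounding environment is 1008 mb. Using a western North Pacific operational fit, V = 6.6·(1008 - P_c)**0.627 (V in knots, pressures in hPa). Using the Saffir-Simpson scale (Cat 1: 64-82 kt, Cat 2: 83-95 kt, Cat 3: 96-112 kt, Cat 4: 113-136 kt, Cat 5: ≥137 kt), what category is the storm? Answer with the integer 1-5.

4

ΔP = 1008 − 884 = 124 mb.
V ≈ 6.6 × 124^0.627 = 6.6 × 20.54 ≈ 136 kt.
136 kt falls in the Category 4 band.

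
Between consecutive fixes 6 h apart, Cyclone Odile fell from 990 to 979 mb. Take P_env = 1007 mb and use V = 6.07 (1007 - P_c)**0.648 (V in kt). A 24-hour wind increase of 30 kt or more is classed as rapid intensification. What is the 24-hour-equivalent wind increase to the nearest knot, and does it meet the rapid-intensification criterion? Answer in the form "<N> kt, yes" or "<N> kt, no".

V₁: ΔP = 17, V ≈ 6.07 × 17^0.648 ≈ 38.06 kt.
V₂: ΔP = 28, V ≈ 6.07 × 28^0.648 ≈ 52.60 kt.
ΔV over 6 h = 14.54 kt → 24 h equivalent = 14.54 × 24/6 ≈ 58.16 kt.
58 kt ≥ 30 kt ⇒ rapid intensification.

58 kt, yes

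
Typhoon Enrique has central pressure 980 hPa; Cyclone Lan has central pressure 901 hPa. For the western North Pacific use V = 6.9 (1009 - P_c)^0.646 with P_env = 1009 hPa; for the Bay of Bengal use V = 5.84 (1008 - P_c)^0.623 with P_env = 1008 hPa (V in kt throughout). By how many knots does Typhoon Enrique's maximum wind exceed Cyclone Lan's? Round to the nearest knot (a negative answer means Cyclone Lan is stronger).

-47 kt

Typhoon Enrique: ΔP = 29; V ≈ 6.9 × 29^0.646 ≈ 60.75 kt.
Cyclone Lan: ΔP = 107; V ≈ 5.84 × 107^0.623 ≈ 107.33 kt.
Difference ≈ 60.75 − 107.33 = -46.58 → -47 kt.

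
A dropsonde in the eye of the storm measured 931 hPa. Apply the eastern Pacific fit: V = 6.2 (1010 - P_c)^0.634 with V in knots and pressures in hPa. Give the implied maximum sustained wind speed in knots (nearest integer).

ΔP = 1010 − 931 = 79 hPa.
79^0.634 ≈ 15.962.
V ≈ 6.2 × 15.962 ≈ 99.0 kt.

99 kt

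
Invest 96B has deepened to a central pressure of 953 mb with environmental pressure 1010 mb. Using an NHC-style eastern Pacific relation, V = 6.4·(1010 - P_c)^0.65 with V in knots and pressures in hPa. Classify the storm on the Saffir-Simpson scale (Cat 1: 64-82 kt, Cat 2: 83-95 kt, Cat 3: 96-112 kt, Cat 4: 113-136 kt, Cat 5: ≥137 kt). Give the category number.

2

ΔP = 1010 − 953 = 57 mb.
V ≈ 6.4 × 57^0.65 = 6.4 × 13.85 ≈ 89 kt.
89 kt falls in the Category 2 band.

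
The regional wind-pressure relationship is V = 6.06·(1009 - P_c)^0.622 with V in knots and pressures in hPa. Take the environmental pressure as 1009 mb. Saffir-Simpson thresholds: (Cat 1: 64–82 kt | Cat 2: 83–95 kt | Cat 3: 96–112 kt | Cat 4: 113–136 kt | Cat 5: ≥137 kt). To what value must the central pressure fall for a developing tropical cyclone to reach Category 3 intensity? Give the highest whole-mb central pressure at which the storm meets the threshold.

Category 3 begins at V = 96 kt.
Required ΔP = (96/6.06)^(1/0.622) = 15.842^1.608 ≈ 84.91 mb.
P_c ≤ 1009 − 84.91 = 924.09, so the highest integer P_c is 924 mb.

924 mb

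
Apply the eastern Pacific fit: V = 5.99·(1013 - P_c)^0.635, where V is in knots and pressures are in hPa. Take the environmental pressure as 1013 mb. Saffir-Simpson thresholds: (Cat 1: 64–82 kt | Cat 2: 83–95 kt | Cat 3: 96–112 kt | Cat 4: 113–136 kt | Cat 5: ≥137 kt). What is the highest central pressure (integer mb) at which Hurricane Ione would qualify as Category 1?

Category 1 begins at V = 64 kt.
Required ΔP = (64/5.99)^(1/0.635) = 10.684^1.575 ≈ 41.69 mb.
P_c ≤ 1013 − 41.69 = 971.31, so the highest integer P_c is 971 mb.

971 mb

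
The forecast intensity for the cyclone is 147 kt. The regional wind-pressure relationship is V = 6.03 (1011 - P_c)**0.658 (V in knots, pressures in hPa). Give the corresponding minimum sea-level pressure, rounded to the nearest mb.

ΔP = (V / 6.03)^(1/0.658) = (147/6.03)^1.520.
147/6.03 = 24.378; 24.378^1.520 ≈ 128.20 mb.
P_c = 1011 − 128.20 = 882.80 ≈ 883 mb.

883 mb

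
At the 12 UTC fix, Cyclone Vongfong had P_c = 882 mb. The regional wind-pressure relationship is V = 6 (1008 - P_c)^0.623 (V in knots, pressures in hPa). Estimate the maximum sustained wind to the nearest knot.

122 kt

ΔP = 1008 − 882 = 126 mb.
126^0.623 ≈ 20.348.
V ≈ 6 × 20.348 ≈ 122.1 kt.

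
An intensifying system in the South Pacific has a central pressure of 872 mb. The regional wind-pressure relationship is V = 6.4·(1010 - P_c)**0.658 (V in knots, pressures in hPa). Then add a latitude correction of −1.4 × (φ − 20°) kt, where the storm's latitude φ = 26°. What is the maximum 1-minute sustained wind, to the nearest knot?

155 kt

ΔP = 1010 − 872 = 138 mb.
138^0.658 ≈ 25.588.
V ≈ 6.4 × 25.588 ≈ 163.8 kt.
Latitude correction: −1.4 × (26 − 20) = -8.4 kt.
Corrected V ≈ 155.4 kt → 155 kt.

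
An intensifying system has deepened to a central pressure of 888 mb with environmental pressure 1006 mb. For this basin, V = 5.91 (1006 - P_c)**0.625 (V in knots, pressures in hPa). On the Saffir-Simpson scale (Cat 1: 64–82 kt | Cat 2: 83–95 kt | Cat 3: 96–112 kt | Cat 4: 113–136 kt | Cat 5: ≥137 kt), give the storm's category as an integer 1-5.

ΔP = 1006 − 888 = 118 mb.
V ≈ 5.91 × 118^0.625 = 5.91 × 19.72 ≈ 117 kt.
117 kt falls in the Category 4 band.

4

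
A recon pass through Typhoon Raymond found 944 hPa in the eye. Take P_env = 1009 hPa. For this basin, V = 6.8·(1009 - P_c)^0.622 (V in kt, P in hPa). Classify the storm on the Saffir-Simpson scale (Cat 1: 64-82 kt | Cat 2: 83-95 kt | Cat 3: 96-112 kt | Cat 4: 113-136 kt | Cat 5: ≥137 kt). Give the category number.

ΔP = 1009 − 944 = 65 hPa.
V ≈ 6.8 × 65^0.622 = 6.8 × 13.42 ≈ 91 kt.
91 kt falls in the Category 2 band.

2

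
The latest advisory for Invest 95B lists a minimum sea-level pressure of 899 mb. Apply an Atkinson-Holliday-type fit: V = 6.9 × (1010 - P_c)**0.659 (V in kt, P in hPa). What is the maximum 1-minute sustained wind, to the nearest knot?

154 kt

ΔP = 1010 − 899 = 111 mb.
111^0.659 ≈ 22.278.
V ≈ 6.9 × 22.278 ≈ 153.7 kt.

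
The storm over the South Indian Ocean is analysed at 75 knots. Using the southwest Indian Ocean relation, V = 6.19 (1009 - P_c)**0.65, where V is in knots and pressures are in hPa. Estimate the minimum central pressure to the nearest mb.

963 mb

ΔP = (V / 6.19)^(1/0.65) = (75/6.19)^1.538.
75/6.19 = 12.116; 12.116^1.538 ≈ 46.42 mb.
P_c = 1009 − 46.42 = 962.58 ≈ 963 mb.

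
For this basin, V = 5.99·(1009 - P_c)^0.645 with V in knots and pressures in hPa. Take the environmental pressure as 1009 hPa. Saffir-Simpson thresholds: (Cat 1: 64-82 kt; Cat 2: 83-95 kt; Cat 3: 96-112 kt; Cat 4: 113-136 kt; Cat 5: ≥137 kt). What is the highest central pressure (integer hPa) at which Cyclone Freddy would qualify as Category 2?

Category 2 begins at V = 83 kt.
Required ΔP = (83/5.99)^(1/0.645) = 13.856^1.550 ≈ 58.88 hPa.
P_c ≤ 1009 − 58.88 = 950.12, so the highest integer P_c is 950 hPa.

950 hPa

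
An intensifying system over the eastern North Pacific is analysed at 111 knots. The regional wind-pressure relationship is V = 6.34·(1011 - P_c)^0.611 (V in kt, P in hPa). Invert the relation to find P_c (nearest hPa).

903 hPa

ΔP = (V / 6.34)^(1/0.611) = (111/6.34)^1.637.
111/6.34 = 17.508; 17.508^1.637 ≈ 108.33 hPa.
P_c = 1011 − 108.33 = 902.67 ≈ 903 hPa.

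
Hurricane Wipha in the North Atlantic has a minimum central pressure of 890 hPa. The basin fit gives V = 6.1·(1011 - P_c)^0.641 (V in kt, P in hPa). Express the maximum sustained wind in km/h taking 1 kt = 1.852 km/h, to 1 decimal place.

ΔP = 1011 − 890 = 121 hPa.
V ≈ 6.1 × 121^0.641 = 6.1 × 21.630 ≈ 131.946 kt.
131.946 × 1.852 ≈ 244.36 km/h → 244.4 km/h.

244.4 km/h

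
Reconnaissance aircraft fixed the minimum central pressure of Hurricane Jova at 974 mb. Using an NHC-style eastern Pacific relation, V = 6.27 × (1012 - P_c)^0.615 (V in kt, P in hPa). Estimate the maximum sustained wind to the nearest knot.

ΔP = 1012 − 974 = 38 mb.
38^0.615 ≈ 9.366.
V ≈ 6.27 × 9.366 ≈ 58.7 kt.

59 kt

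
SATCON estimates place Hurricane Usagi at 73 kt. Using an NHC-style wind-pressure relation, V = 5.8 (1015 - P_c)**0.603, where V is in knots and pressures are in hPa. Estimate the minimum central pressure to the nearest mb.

ΔP = (V / 5.8)^(1/0.603) = (73/5.8)^1.658.
73/5.8 = 12.586; 12.586^1.658 ≈ 66.69 mb.
P_c = 1015 − 66.69 = 948.31 ≈ 948 mb.

948 mb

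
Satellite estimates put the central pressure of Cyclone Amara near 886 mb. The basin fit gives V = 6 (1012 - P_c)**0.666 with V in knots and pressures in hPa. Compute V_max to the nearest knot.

ΔP = 1012 − 886 = 126 mb.
126^0.666 ≈ 25.052.
V ≈ 6 × 25.052 ≈ 150.3 kt.

150 kt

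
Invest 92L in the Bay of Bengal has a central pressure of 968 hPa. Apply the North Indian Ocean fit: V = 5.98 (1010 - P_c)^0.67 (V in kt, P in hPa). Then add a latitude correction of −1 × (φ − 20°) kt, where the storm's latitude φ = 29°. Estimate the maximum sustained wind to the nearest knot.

64 kt

ΔP = 1010 − 968 = 42 hPa.
42^0.67 ≈ 12.234.
V ≈ 5.98 × 12.234 ≈ 73.2 kt.
Latitude correction: −1 × (29 − 20) = -9 kt.
Corrected V ≈ 64.2 kt → 64 kt.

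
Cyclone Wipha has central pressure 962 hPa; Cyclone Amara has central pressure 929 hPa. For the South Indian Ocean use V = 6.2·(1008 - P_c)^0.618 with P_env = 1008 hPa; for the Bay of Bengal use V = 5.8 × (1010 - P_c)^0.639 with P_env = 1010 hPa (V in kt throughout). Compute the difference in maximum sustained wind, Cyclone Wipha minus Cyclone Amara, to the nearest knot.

Cyclone Wipha: ΔP = 46; V ≈ 6.2 × 46^0.618 ≈ 66.07 kt.
Cyclone Amara: ΔP = 81; V ≈ 5.8 × 81^0.639 ≈ 96.15 kt.
Difference ≈ 66.07 − 96.15 = -30.08 → -30 kt.

-30 kt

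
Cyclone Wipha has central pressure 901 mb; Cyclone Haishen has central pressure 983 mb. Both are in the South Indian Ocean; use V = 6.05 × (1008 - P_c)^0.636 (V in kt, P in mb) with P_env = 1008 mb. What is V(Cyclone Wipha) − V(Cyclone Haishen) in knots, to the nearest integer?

71 kt

Cyclone Wipha: ΔP = 107; V ≈ 6.05 × 107^0.636 ≈ 118.15 kt.
Cyclone Haishen: ΔP = 25; V ≈ 6.05 × 25^0.636 ≈ 46.86 kt.
Difference ≈ 118.15 − 46.86 = 71.29 → 71 kt.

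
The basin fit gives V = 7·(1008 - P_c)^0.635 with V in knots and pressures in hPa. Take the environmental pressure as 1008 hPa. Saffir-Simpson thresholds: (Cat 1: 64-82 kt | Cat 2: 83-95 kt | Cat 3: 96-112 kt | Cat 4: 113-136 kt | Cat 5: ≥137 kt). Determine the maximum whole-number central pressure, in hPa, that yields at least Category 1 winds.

975 hPa

Category 1 begins at V = 64 kt.
Required ΔP = (64/7)^(1/0.635) = 9.143^1.575 ≈ 32.62 hPa.
P_c ≤ 1008 − 32.62 = 975.38, so the highest integer P_c is 975 hPa.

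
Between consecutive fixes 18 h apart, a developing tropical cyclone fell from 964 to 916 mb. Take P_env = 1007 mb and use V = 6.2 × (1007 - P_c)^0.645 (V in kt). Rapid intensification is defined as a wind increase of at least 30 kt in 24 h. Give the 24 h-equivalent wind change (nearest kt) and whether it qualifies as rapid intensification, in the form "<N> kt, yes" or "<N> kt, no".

58 kt, yes

V₁: ΔP = 43, V ≈ 6.2 × 43^0.645 ≈ 70.14 kt.
V₂: ΔP = 91, V ≈ 6.2 × 91^0.645 ≈ 113.76 kt.
ΔV over 18 h = 43.62 kt → 24 h equivalent = 43.62 × 24/18 ≈ 58.16 kt.
58 kt ≥ 30 kt ⇒ rapid intensification.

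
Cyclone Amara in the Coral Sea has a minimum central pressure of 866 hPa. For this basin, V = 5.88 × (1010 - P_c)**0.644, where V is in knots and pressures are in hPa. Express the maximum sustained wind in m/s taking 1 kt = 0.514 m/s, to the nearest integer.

74 m/s

ΔP = 1010 − 866 = 144 hPa.
V ≈ 5.88 × 144^0.644 = 5.88 × 24.546 ≈ 144.332 kt.
144.332 × 0.514 ≈ 74.19 m/s → 74 m/s.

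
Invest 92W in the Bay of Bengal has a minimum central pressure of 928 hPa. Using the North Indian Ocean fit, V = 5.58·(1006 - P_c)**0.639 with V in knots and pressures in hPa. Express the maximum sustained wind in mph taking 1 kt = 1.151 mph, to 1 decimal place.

ΔP = 1006 − 928 = 78 hPa.
V ≈ 5.58 × 78^0.639 = 5.58 × 16.183 ≈ 90.299 kt.
90.299 × 1.151 ≈ 103.93 mph → 103.9 mph.

103.9 mph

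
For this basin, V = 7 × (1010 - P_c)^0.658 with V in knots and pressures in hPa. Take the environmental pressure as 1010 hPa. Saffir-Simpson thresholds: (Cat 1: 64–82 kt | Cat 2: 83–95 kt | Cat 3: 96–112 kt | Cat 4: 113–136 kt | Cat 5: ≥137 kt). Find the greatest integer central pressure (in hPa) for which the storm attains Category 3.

956 hPa

Category 3 begins at V = 96 kt.
Required ΔP = (96/7)^(1/0.658) = 13.714^1.520 ≈ 53.48 hPa.
P_c ≤ 1010 − 53.48 = 956.52, so the highest integer P_c is 956 hPa.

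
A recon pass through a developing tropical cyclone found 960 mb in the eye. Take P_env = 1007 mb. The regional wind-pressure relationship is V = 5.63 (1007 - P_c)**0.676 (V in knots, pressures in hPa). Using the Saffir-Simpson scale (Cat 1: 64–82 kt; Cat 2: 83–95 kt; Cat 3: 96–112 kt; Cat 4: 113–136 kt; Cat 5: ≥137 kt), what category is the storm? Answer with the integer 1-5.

ΔP = 1007 − 960 = 47 mb.
V ≈ 5.63 × 47^0.676 = 5.63 × 13.50 ≈ 76 kt.
76 kt falls in the Category 1 band.

1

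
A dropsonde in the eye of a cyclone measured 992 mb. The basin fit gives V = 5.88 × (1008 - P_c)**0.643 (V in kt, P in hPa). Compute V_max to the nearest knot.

ΔP = 1008 − 992 = 16 mb.
16^0.643 ≈ 5.946.
V ≈ 5.88 × 5.946 ≈ 35.0 kt.

35 kt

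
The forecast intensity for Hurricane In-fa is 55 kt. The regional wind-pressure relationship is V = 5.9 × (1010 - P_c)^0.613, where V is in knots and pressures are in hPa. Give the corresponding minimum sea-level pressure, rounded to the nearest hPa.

972 hPa

ΔP = (V / 5.9)^(1/0.613) = (55/5.9)^1.631.
55/5.9 = 9.322; 9.322^1.631 ≈ 38.16 hPa.
P_c = 1010 − 38.16 = 971.84 ≈ 972 hPa.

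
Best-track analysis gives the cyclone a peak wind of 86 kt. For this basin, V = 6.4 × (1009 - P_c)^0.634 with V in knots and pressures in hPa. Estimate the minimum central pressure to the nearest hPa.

949 hPa

ΔP = (V / 6.4)^(1/0.634) = (86/6.4)^1.577.
86/6.4 = 13.438; 13.438^1.577 ≈ 60.21 hPa.
P_c = 1009 − 60.21 = 948.79 ≈ 949 hPa.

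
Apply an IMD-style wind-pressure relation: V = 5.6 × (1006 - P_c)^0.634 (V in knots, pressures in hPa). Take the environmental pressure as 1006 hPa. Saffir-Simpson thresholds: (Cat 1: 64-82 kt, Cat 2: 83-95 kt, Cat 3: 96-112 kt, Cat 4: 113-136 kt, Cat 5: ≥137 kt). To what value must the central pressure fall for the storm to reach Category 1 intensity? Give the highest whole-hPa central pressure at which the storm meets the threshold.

Category 1 begins at V = 64 kt.
Required ΔP = (64/5.6)^(1/0.634) = 11.429^1.577 ≈ 46.64 hPa.
P_c ≤ 1006 − 46.64 = 959.36, so the highest integer P_c is 959 hPa.

959 hPa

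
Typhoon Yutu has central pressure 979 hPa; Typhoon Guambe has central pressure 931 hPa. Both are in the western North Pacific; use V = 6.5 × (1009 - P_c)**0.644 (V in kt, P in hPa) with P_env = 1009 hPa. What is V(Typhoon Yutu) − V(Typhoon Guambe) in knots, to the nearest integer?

-49 kt

Typhoon Yutu: ΔP = 30; V ≈ 6.5 × 30^0.644 ≈ 58.10 kt.
Typhoon Guambe: ΔP = 78; V ≈ 6.5 × 78^0.644 ≈ 107.50 kt.
Difference ≈ 58.10 − 107.50 = -49.40 → -49 kt.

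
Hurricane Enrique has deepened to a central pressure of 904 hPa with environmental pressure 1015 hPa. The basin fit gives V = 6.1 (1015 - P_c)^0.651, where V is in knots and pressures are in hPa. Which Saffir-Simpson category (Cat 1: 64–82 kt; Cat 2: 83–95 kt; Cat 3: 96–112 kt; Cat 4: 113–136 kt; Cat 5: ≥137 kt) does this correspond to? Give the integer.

4

ΔP = 1015 − 904 = 111 hPa.
V ≈ 6.1 × 111^0.651 = 6.1 × 21.45 ≈ 131 kt.
131 kt falls in the Category 4 band.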